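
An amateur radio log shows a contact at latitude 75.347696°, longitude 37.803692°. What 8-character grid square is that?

Offset from 180°W / 90°S: lon 217.80369°, lat 165.34770°.
Field: lon ⌊217.80369/20⌋ = 10 → K; lat ⌊165.34770/10⌋ = 16 → Q.
Square: lon ⌊17.80369/2⌋ = 8; lat ⌊5.34770/1⌋ = 5.
Subsquare: lon ⌊1.80369/0.0833333⌋ = 21 → v; lat ⌊0.34770/0.0416667⌋ = 8 → i.
Extended square: lon ⌊0.05369/0.00833333⌋ = 6; lat ⌊0.01436/0.00416667⌋ = 3.

KQ85vi63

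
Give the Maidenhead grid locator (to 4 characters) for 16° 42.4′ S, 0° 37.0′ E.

Offset from 180°W / 90°S: lon 180.62°, lat 73.29°.
Field: 180.62/20 → 9 → J, 73.29/10 → 7 → H; chars JH.
Square: 0.62/2 → 0, 3.29/1 → 3; chars 03.

JH03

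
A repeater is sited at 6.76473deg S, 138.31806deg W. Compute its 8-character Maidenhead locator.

Add 180° to longitude and 90° to latitude: 41.68194, 83.23527.
Field: lon ⌊41.68194/20⌋ = 2 → C; lat ⌊83.23527/10⌋ = 8 → I.
Square: lon ⌊1.68194/2⌋ = 0; lat ⌊3.23527/1⌋ = 3.
Subsquare: lon ⌊1.68194/0.0833333⌋ = 20 → u; lat ⌊0.23527/0.0416667⌋ = 5 → f.
Extended square: lon ⌊0.01527/0.00833333⌋ = 1; lat ⌊0.02694/0.00416667⌋ = 6.

CI03uf16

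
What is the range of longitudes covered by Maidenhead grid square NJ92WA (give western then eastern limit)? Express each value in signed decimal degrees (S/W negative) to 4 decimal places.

99.8333, 99.9167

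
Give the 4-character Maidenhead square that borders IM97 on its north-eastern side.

Longitude square 9; +1 → 10, wraps to 0, carry into field.
Longitude field I = 8; +1 → 9 = J.
Latitude square 7; +1 → 8.

JM08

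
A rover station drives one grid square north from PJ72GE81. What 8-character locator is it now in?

PJ72ge82

Latitude extended square 1; +1 → 2.
The longitude characters are unchanged.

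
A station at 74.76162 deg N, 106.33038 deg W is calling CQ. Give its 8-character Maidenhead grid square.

DQ64us02

Shift to the Maidenhead origin (180°W, 90°S): lon 73.66962, lat 164.76162.
Field: 73.66962/20 → 3 → D, 164.76162/10 → 16 → Q; chars DQ.
Square: 13.66962/2 → 6, 4.76162/1 → 4; chars 64.
Subsquare: 1.66962/0.0833333 → 20 → u, 0.76162/0.0416667 → 18 → s; chars us.
Extended square: 0.00295/0.00833333 → 0, 0.01162/0.00416667 → 2; chars 02.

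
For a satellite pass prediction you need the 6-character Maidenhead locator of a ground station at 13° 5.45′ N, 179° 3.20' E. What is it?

RK93mc

Shift to the Maidenhead origin (180°W, 90°S): lon 359.0533, lat 103.0908.
Field (20°×10°, letters A–R): lon ⌊359.0533/20⌋ = 17 → R; lat ⌊103.0908/10⌋ = 10 → K.
Square (2°×1°, digits 0–9): lon ⌊19.0533/2⌋ = 9; lat ⌊3.0908/1⌋ = 3.
Subsquare (5′×2.5′, letters a–x): lon ⌊1.0533/0.0833333⌋ = 12 → m; lat ⌊0.0908/0.0416667⌋ = 2 → c.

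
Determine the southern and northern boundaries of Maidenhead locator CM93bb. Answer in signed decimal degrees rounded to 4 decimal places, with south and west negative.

Field C=2, M=12: +2·20° lon, +12·10° lat → SW at lon -140°, lat 30°.
Square 9, 3: +9·2° lon, +3·1° lat → SW at lon -122°, lat 33°.
Subsquare b=1, b=1: +1·0.0833333° lon, +1·0.0416667° lat → SW at lon -121.917°, lat 33.0417°.
Cell spans 0.0833333° lon × 0.0416667° lat.
south 33.0417, north 33.0833.

33.0417, 33.0833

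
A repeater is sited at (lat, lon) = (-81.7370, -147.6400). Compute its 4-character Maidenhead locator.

BA68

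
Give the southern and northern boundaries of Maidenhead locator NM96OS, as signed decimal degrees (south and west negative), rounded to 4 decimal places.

36.7500, 36.7917

Field N=13, M=12: +13·20° lon, +12·10° lat → SW at lon 80°, lat 30°.
Square 9, 6: +9·2° lon, +6·1° lat → SW at lon 98°, lat 36°.
Subsquare o=14, s=18: +14·0.0833333° lon, +18·0.0416667° lat → SW at lon 99.1667°, lat 36.75°.
Cell spans 0.0833333° lon × 0.0416667° lat.
south 36.7500, north 36.7917.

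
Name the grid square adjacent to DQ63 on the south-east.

Longitude square 6; +1 → 7.
Latitude square 3; −1 → 2.

DQ72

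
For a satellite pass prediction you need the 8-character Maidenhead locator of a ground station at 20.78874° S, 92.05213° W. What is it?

Shift to the Maidenhead origin (180°W, 90°S): lon 87.94787, lat 69.21126.
Field: lon ⌊87.94787/20⌋ = 4 → E; lat ⌊69.21126/10⌋ = 6 → G.
Square: lon ⌊7.94787/2⌋ = 3; lat ⌊9.21126/1⌋ = 9.
Subsquare: lon ⌊1.94787/0.0833333⌋ = 23 → x; lat ⌊0.21126/0.0416667⌋ = 5 → f.
Extended square: lon ⌊0.03120/0.00833333⌋ = 3; lat ⌊0.00293/0.00416667⌋ = 0.

EG39xf30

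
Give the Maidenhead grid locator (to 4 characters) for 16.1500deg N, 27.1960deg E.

KK36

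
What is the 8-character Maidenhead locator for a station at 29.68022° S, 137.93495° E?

PG80xh26

Offset from 180°W / 90°S: lon 317.93495°, lat 60.31978°.
Field (20°×10°, letters A–R): 317.93495/20 → 15 → P, 60.31978/10 → 6 → G; chars PG.
Square (2°×1°, digits 0–9): 17.93495/2 → 8, 0.31978/1 → 0; chars 80.
Subsquare (5′×2.5′, letters a–x): 1.93495/0.0833333 → 23 → x, 0.31978/0.0416667 → 7 → h; chars xh.
Extended square (30″×15″, digits 0–9): 0.01828/0.00833333 → 2, 0.02811/0.00416667 → 6; chars 26.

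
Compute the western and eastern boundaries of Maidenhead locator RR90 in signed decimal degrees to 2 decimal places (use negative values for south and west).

Field R=17, R=17: +17·20° lon, +17·10° lat → SW at lon 160°, lat 80°.
Square 9, 0: +9·2° lon, +0·1° lat → SW at lon 178°, lat 80°.
Cell spans 2° lon × 1° lat.
west 178.00, east 180.00.

178.00, 180.00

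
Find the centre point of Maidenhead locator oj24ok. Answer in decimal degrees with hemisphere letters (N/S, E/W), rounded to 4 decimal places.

4.4375° N, 105.2083° E

Field O=14, J=9: +14·20° lon, +9·10° lat → SW at lon 100°, lat 0°.
Square 2, 4: +2·2° lon, +4·1° lat → SW at lon 104°, lat 4°.
Subsquare o=14, k=10: +14·0.0833333° lon, +10·0.0416667° lat → SW at lon 105.167°, lat 4.41667°.
Cell spans 0.0833333° lon × 0.0416667° lat. Centre is SW corner plus half of each.
latitude 4.4375° N, longitude 105.2083° E.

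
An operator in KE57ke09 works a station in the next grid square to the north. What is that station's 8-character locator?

KE57kf00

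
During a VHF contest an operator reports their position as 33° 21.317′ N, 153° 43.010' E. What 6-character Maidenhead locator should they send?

QM63ui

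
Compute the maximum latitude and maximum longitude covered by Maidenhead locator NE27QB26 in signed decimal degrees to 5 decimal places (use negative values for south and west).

-42.92917, 85.35833

Field N=13, E=4: +13·20° lon, +4·10° lat → SW at lon 80°, lat -50°.
Square 2, 7: +2·2° lon, +7·1° lat → SW at lon 84°, lat -43°.
Subsquare q=16, b=1: +16·0.0833333° lon, +1·0.0416667° lat → SW at lon 85.3333°, lat -42.9583°.
Extended square 2, 6: +2·0.00833333° lon, +6·0.00416667° lat → SW at lon 85.35°, lat -42.9333°.
Cell spans 0.00833333° lon × 0.00416667° lat. NE corner is SW corner plus one full cell.
latitude -42.92917, longitude 85.35833.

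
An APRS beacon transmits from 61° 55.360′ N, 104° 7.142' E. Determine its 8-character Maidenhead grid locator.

OP21bw41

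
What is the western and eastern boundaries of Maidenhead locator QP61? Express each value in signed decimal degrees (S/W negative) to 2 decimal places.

Field Q=16, P=15: +16·20° lon, +15·10° lat → SW at lon 140°, lat 60°.
Square 6, 1: +6·2° lon, +1·1° lat → SW at lon 152°, lat 61°.
Cell spans 2° lon × 1° lat.
west 152.00, east 154.00.

152.00, 154.00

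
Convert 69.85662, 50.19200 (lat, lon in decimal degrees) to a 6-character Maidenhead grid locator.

LP59cu

Offset from 180°W / 90°S: lon 230.1920°, lat 159.8566°.
Field: 230.1920/20 → 11 → L, 159.8566/10 → 15 → P; chars LP.
Square: 10.1920/2 → 5, 9.8566/1 → 9; chars 59.
Subsquare: 0.1920/0.0833333 → 2 → c, 0.8566/0.0416667 → 20 → u; chars cu.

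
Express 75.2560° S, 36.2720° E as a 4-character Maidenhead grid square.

KB84

Add 180° to longitude and 90° to latitude: 216.27, 14.74.
Field: lon ⌊216.27/20⌋ = 10 → K; lat ⌊14.74/10⌋ = 1 → B.
Square: lon ⌊16.27/2⌋ = 8; lat ⌊4.74/1⌋ = 4.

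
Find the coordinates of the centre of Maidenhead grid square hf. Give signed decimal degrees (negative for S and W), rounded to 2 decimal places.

-35.00, -30.00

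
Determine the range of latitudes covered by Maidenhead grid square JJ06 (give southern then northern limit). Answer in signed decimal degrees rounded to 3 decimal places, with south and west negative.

6.000, 7.000

Field J=9, J=9: +9·20° lon, +9·10° lat → SW at lon 0°, lat 0°.
Square 0, 6: +0·2° lon, +6·1° lat → SW at lon 0°, lat 6°.
Cell spans 2° lon × 1° lat.
south 6.000, north 7.000.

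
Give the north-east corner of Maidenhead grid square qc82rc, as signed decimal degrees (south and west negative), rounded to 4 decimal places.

-67.8750, 157.5000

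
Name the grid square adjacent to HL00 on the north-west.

Longitude square 0; −1 → -1, wraps to 9, carry into field.
Longitude field H = 7; −1 → 6 = G.
Latitude square 0; +1 → 1.

GL91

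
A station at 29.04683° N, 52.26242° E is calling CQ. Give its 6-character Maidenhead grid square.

LL69db

Add 180° to longitude and 90° to latitude: 232.2624, 119.0468.
Field (20°×10°, letters A–R): lon ⌊232.2624/20⌋ = 11 → L; lat ⌊119.0468/10⌋ = 11 → L.
Square (2°×1°, digits 0–9): lon ⌊12.2624/2⌋ = 6; lat ⌊9.0468/1⌋ = 9.
Subsquare (5′×2.5′, letters a–x): lon ⌊0.2624/0.0833333⌋ = 3 → d; lat ⌊0.0468/0.0416667⌋ = 1 → b.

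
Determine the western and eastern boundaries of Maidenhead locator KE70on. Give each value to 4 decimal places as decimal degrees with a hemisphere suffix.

Field K=10, E=4: +10·20° lon, +4·10° lat → SW at lon 20°, lat -50°.
Square 7, 0: +7·2° lon, +0·1° lat → SW at lon 34°, lat -50°.
Subsquare o=14, n=13: +14·0.0833333° lon, +13·0.0416667° lat → SW at lon 35.1667°, lat -49.4583°.
Cell spans 0.0833333° lon × 0.0416667° lat.
west 35.1667° E, east 35.2500° E.

35.1667° E, 35.2500° E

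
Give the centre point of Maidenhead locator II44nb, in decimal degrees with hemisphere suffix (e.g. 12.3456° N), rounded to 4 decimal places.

5.9375° S, 10.8750° W

Field I=8, I=8: +8·20° lon, +8·10° lat → SW at lon -20°, lat -10°.
Square 4, 4: +4·2° lon, +4·1° lat → SW at lon -12°, lat -6°.
Subsquare n=13, b=1: +13·0.0833333° lon, +1·0.0416667° lat → SW at lon -10.9167°, lat -5.95833°.
Cell spans 0.0833333° lon × 0.0416667° lat. Centre is SW corner plus half of each.
latitude 5.9375° S, longitude 10.8750° W.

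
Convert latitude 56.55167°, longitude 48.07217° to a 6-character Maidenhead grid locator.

Shift to the Maidenhead origin (180°W, 90°S): lon 228.0722, lat 146.5517.
Field (20°×10°, letters A–R): 228.0722/20 → 11 → L, 146.5517/10 → 14 → O; chars LO.
Square (2°×1°, digits 0–9): 8.0722/2 → 4, 6.5517/1 → 6; chars 46.
Subsquare (5′×2.5′, letters a–x): 0.0722/0.0833333 → 0 → a, 0.5517/0.0416667 → 13 → n; chars an.

LO46an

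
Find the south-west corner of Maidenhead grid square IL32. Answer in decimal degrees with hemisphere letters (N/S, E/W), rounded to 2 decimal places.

22.00° N, 14.00° W

Field I=8, L=11: +8·20° lon, +11·10° lat → SW at lon -20°, lat 20°.
Square 3, 2: +3·2° lon, +2·1° lat → SW at lon -14°, lat 22°.
latitude 22.00° N, longitude 14.00° W.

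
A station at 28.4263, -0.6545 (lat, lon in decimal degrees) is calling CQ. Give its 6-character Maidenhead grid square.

Shift to the Maidenhead origin (180°W, 90°S): lon 179.3455, lat 118.4263.
Field (20°×10°, letters A–R): 179.3455/20 → 8 → I, 118.4263/10 → 11 → L; chars IL.
Square (2°×1°, digits 0–9): 19.3455/2 → 9, 8.4263/1 → 8; chars 98.
Subsquare (5′×2.5′, letters a–x): 1.3455/0.0833333 → 16 → q, 0.4263/0.0416667 → 10 → k; chars qk.

IL98qk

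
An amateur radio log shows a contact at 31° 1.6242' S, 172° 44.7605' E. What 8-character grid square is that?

RF68ix93

Offset from 180°W / 90°S: lon 352.74601°, lat 58.97293°.
Field (20°×10°, letters A–R): 352.74601/20 → 17 → R, 58.97293/10 → 5 → F; chars RF.
Square (2°×1°, digits 0–9): 12.74601/2 → 6, 8.97293/1 → 8; chars 68.
Subsquare (5′×2.5′, letters a–x): 0.74601/0.0833333 → 8 → i, 0.97293/0.0416667 → 23 → x; chars ix.
Extended square (30″×15″, digits 0–9): 0.07934/0.00833333 → 9, 0.01460/0.00416667 → 3; chars 93.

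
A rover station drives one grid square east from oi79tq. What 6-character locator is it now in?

OI79uq

Longitude subsquare t = 19; +1 → 20 = u.
The latitude characters are unchanged.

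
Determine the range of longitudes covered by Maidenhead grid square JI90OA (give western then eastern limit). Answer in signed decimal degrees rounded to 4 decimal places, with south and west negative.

19.1667, 19.2500

Field J=9, I=8: +9·20° lon, +8·10° lat → SW at lon 0°, lat -10°.
Square 9, 0: +9·2° lon, +0·1° lat → SW at lon 18°, lat -10°.
Subsquare o=14, a=0: +14·0.0833333° lon, +0·0.0416667° lat → SW at lon 19.1667°, lat -10°.
Cell spans 0.0833333° lon × 0.0416667° lat.
west 19.1667, east 19.2500.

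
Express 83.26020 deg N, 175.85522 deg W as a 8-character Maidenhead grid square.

AR23bg72

Offset from 180°W / 90°S: lon 4.14478°, lat 173.26020°.
Field: 4.14478/20 → 0 → A, 173.26020/10 → 17 → R; chars AR.
Square: 4.14478/2 → 2, 3.26020/1 → 3; chars 23.
Subsquare: 0.14478/0.0833333 → 1 → b, 0.26020/0.0416667 → 6 → g; chars bg.
Extended square: 0.06145/0.00833333 → 7, 0.01020/0.00416667 → 2; chars 72.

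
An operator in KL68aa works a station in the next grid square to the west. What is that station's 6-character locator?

Longitude subsquare a = 0; −1 → -1, wraps to 23 = x, carry into square.
Longitude square 6; −1 → 5.
The latitude characters are unchanged.

KL58xa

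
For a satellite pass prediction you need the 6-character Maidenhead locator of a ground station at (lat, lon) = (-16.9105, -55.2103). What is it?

Add 180° to longitude and 90° to latitude: 124.7897, 73.0895.
Field: lon ⌊124.7897/20⌋ = 6 → G; lat ⌊73.0895/10⌋ = 7 → H.
Square: lon ⌊4.7897/2⌋ = 2; lat ⌊3.0895/1⌋ = 3.
Subsquare: lon ⌊0.7897/0.0833333⌋ = 9 → j; lat ⌊0.0895/0.0416667⌋ = 2 → c.

GH23jc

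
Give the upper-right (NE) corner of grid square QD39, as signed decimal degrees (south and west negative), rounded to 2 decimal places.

Field Q=16, D=3: +16·20° lon, +3·10° lat → SW at lon 140°, lat -60°.
Square 3, 9: +3·2° lon, +9·1° lat → SW at lon 146°, lat -51°.
Cell spans 2° lon × 1° lat. NE corner is SW corner plus one full cell.
latitude -50.00, longitude 148.00.

-50.00, 148.00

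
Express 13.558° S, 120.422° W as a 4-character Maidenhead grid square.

CH96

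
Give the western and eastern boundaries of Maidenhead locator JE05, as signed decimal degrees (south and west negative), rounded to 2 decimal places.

Field J=9, E=4: +9·20° lon, +4·10° lat → SW at lon 0°, lat -50°.
Square 0, 5: +0·2° lon, +5·1° lat → SW at lon 0°, lat -45°.
Cell spans 2° lon × 1° lat.
west 0.00, east 2.00.

0.00, 2.00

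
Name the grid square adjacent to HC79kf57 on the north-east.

HC79kf68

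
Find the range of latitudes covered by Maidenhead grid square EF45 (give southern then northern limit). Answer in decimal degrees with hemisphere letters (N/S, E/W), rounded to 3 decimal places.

Field E=4, F=5: +4·20° lon, +5·10° lat → SW at lon -100°, lat -40°.
Square 4, 5: +4·2° lon, +5·1° lat → SW at lon -92°, lat -35°.
Cell spans 2° lon × 1° lat.
south 35.000° S, north 34.000° S.

35.000° S, 34.000° S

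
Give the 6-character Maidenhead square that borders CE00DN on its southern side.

CE00dm

Latitude subsquare n = 13; −1 → 12 = m.
The longitude characters are unchanged.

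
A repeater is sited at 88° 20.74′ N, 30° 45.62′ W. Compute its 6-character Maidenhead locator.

Offset from 180°W / 90°S: lon 149.2397°, lat 178.3457°.
Field: lon ⌊149.2397/20⌋ = 7 → H; lat ⌊178.3457/10⌋ = 17 → R.
Square: lon ⌊9.2397/2⌋ = 4; lat ⌊8.3457/1⌋ = 8.
Subsquare: lon ⌊1.2397/0.0833333⌋ = 14 → o; lat ⌊0.3457/0.0416667⌋ = 8 → i.

HR48oi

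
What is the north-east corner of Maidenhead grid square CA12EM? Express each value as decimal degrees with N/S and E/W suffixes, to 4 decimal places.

87.4583° S, 137.5833° W

Field C=2, A=0: +2·20° lon, +0·10° lat → SW at lon -140°, lat -90°.
Square 1, 2: +1·2° lon, +2·1° lat → SW at lon -138°, lat -88°.
Subsquare e=4, m=12: +4·0.0833333° lon, +12·0.0416667° lat → SW at lon -137.667°, lat -87.5°.
Cell spans 0.0833333° lon × 0.0416667° lat. NE corner is SW corner plus one full cell.
latitude 87.4583° S, longitude 137.5833° W.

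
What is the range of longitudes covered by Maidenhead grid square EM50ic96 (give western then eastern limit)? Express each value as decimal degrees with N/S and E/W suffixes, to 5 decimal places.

Field E=4, M=12: +4·20° lon, +12·10° lat → SW at lon -100°, lat 30°.
Square 5, 0: +5·2° lon, +0·1° lat → SW at lon -90°, lat 30°.
Subsquare i=8, c=2: +8·0.0833333° lon, +2·0.0416667° lat → SW at lon -89.3333°, lat 30.0833°.
Extended square 9, 6: +9·0.00833333° lon, +6·0.00416667° lat → SW at lon -89.2583°, lat 30.1083°.
Cell spans 0.00833333° lon × 0.00416667° lat.
west 89.25833° W, east 89.25000° W.

89.25833° W, 89.25000° W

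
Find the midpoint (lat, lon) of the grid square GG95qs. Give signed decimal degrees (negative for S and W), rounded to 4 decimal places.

Field G=6, G=6: +6·20° lon, +6·10° lat → SW at lon -60°, lat -30°.
Square 9, 5: +9·2° lon, +5·1° lat → SW at lon -42°, lat -25°.
Subsquare q=16, s=18: +16·0.0833333° lon, +18·0.0416667° lat → SW at lon -40.6667°, lat -24.25°.
Cell spans 0.0833333° lon × 0.0416667° lat. Centre is SW corner plus half of each.
latitude -24.2292, longitude -40.6250.

-24.2292, -40.6250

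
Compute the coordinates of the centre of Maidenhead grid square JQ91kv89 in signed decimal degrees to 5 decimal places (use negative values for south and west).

71.91458, 18.90417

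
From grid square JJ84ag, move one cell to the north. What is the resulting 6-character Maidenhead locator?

Latitude subsquare g = 6; +1 → 7 = h.
The longitude characters are unchanged.

JJ84ah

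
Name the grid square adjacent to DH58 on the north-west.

Longitude square 5; −1 → 4.
Latitude square 8; +1 → 9.

DH49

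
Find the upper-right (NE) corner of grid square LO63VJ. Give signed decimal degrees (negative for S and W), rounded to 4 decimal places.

Field L=11, O=14: +11·20° lon, +14·10° lat → SW at lon 40°, lat 50°.
Square 6, 3: +6·2° lon, +3·1° lat → SW at lon 52°, lat 53°.
Subsquare v=21, j=9: +21·0.0833333° lon, +9·0.0416667° lat → SW at lon 53.75°, lat 53.375°.
Cell spans 0.0833333° lon × 0.0416667° lat. NE corner is SW corner plus one full cell.
latitude 53.4167, longitude 53.8333.

53.4167, 53.8333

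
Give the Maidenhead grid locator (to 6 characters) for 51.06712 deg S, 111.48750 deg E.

Add 180° to longitude and 90° to latitude: 291.4875, 38.9329.
Field: lon ⌊291.4875/20⌋ = 14 → O; lat ⌊38.9329/10⌋ = 3 → D.
Square: lon ⌊11.4875/2⌋ = 5; lat ⌊8.9329/1⌋ = 8.
Subsquare: lon ⌊1.4875/0.0833333⌋ = 17 → r; lat ⌊0.9329/0.0416667⌋ = 22 → w.

OD58rw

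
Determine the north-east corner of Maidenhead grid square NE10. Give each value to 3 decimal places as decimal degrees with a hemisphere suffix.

49.000° S, 84.000° E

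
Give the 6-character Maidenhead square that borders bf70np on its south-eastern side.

BF70oo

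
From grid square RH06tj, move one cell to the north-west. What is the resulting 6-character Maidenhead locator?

RH06sk

Longitude subsquare t = 19; −1 → 18 = s.
Latitude subsquare j = 9; +1 → 10 = k.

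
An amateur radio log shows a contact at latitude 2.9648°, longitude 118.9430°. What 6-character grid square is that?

OJ92lx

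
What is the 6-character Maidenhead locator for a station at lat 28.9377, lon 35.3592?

Shift to the Maidenhead origin (180°W, 90°S): lon 215.3592, lat 118.9377.
Field: 215.3592/20 → 10 → K, 118.9377/10 → 11 → L; chars KL.
Square: 15.3592/2 → 7, 8.9377/1 → 8; chars 78.
Subsquare: 1.3592/0.0833333 → 16 → q, 0.9377/0.0416667 → 22 → w; chars qw.

KL78qw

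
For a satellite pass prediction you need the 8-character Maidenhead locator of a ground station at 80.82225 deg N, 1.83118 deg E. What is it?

Add 180° to longitude and 90° to latitude: 181.83118, 170.82225.
Field: lon ⌊181.83118/20⌋ = 9 → J; lat ⌊170.82225/10⌋ = 17 → R.
Square: lon ⌊1.83118/2⌋ = 0; lat ⌊0.82225/1⌋ = 0.
Subsquare: lon ⌊1.83118/0.0833333⌋ = 21 → v; lat ⌊0.82225/0.0416667⌋ = 19 → t.
Extended square: lon ⌊0.08118/0.00833333⌋ = 9; lat ⌊0.03058/0.00416667⌋ = 7.

JR00vt97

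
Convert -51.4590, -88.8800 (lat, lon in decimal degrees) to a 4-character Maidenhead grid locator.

ED58

Shift to the Maidenhead origin (180°W, 90°S): lon 91.12, lat 38.54.
Field: lon ⌊91.12/20⌋ = 4 → E; lat ⌊38.54/10⌋ = 3 → D.
Square: lon ⌊11.12/2⌋ = 5; lat ⌊8.54/1⌋ = 8.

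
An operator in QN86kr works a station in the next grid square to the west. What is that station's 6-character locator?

QN86jr

Longitude subsquare k = 10; −1 → 9 = j.
The latitude characters are unchanged.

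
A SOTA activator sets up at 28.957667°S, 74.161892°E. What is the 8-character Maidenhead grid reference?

MG71bb90

Offset from 180°W / 90°S: lon 254.16189°, lat 61.04233°.
Field (20°×10°, letters A–R): lon ⌊254.16189/20⌋ = 12 → M; lat ⌊61.04233/10⌋ = 6 → G.
Square (2°×1°, digits 0–9): lon ⌊14.16189/2⌋ = 7; lat ⌊1.04233/1⌋ = 1.
Subsquare (5′×2.5′, letters a–x): lon ⌊0.16189/0.0833333⌋ = 1 → b; lat ⌊0.04233/0.0416667⌋ = 1 → b.
Extended square (30″×15″, digits 0–9): lon ⌊0.07856/0.00833333⌋ = 9; lat ⌊0.00067/0.00416667⌋ = 0.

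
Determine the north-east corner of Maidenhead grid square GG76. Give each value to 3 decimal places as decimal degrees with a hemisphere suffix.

23.000° S, 44.000° W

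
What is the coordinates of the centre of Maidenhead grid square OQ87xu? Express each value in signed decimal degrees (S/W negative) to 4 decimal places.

Field O=14, Q=16: +14·20° lon, +16·10° lat → SW at lon 100°, lat 70°.
Square 8, 7: +8·2° lon, +7·1° lat → SW at lon 116°, lat 77°.
Subsquare x=23, u=20: +23·0.0833333° lon, +20·0.0416667° lat → SW at lon 117.917°, lat 77.8333°.
Cell spans 0.0833333° lon × 0.0416667° lat. Centre is SW corner plus half of each.
latitude 77.8542, longitude 117.9583.

77.8542, 117.9583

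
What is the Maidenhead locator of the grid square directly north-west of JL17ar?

Longitude subsquare a = 0; −1 → -1, wraps to 23 = x, carry into square.
Longitude square 1; −1 → 0.
Latitude subsquare r = 17; +1 → 18 = s.

JL07xs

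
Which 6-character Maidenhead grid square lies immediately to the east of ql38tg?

Longitude subsquare t = 19; +1 → 20 = u.
The latitude characters are unchanged.

QL38ug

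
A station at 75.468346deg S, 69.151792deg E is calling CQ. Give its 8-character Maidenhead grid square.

MB44nm87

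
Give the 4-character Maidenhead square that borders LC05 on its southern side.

LC04

Latitude square 5; −1 → 4.
The longitude characters are unchanged.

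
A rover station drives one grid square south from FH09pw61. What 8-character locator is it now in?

FH09pw60

Latitude extended square 1; −1 → 0.
The longitude characters are unchanged.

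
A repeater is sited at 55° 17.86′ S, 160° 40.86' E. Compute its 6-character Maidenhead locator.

RD04iq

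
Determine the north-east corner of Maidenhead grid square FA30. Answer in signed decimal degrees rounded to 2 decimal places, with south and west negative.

Field F=5, A=0: +5·20° lon, +0·10° lat → SW at lon -80°, lat -90°.
Square 3, 0: +3·2° lon, +0·1° lat → SW at lon -74°, lat -90°.
Cell spans 2° lon × 1° lat. NE corner is SW corner plus one full cell.
latitude -89.00, longitude -72.00.

-89.00, -72.00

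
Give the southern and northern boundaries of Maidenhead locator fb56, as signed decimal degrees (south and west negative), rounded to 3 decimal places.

-74.000, -73.000

Field F=5, B=1: +5·20° lon, +1·10° lat → SW at lon -80°, lat -80°.
Square 5, 6: +5·2° lon, +6·1° lat → SW at lon -70°, lat -74°.
Cell spans 2° lon × 1° lat.
south -74.000, north -73.000.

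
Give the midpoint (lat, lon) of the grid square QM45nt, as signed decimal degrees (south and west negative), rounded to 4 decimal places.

Field Q=16, M=12: +16·20° lon, +12·10° lat → SW at lon 140°, lat 30°.
Square 4, 5: +4·2° lon, +5·1° lat → SW at lon 148°, lat 35°.
Subsquare n=13, t=19: +13·0.0833333° lon, +19·0.0416667° lat → SW at lon 149.083°, lat 35.7917°.
Cell spans 0.0833333° lon × 0.0416667° lat. Centre is SW corner plus half of each.
latitude 35.8125, longitude 149.1250.

35.8125, 149.1250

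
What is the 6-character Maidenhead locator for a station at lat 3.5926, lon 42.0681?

LJ13ao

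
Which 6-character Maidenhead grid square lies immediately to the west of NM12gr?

NM12fr

Longitude subsquare g = 6; −1 → 5 = f.
The latitude characters are unchanged.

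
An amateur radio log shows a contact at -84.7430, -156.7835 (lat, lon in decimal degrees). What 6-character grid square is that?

BA15og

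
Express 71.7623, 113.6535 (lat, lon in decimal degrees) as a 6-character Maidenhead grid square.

OQ61ts

Add 180° to longitude and 90° to latitude: 293.6535, 161.7623.
Field (20°×10°, letters A–R): 293.6535/20 → 14 → O, 161.7623/10 → 16 → Q; chars OQ.
Square (2°×1°, digits 0–9): 13.6535/2 → 6, 1.7623/1 → 1; chars 61.
Subsquare (5′×2.5′, letters a–x): 1.6535/0.0833333 → 19 → t, 0.7623/0.0416667 → 18 → s; chars ts.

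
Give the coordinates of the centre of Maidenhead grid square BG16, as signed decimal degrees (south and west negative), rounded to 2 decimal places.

-23.50, -157.00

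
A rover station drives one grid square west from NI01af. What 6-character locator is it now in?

MI91xf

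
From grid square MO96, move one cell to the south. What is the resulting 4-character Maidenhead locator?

MO95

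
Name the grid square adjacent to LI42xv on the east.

LI52av

Longitude subsquare x = 23; +1 → 24, wraps to 0 = a, carry into square.
Longitude square 4; +1 → 5.
The latitude characters are unchanged.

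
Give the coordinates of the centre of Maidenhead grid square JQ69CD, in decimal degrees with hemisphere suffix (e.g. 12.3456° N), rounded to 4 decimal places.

79.1458° N, 12.2083° E

Field J=9, Q=16: +9·20° lon, +16·10° lat → SW at lon 0°, lat 70°.
Square 6, 9: +6·2° lon, +9·1° lat → SW at lon 12°, lat 79°.
Subsquare c=2, d=3: +2·0.0833333° lon, +3·0.0416667° lat → SW at lon 12.1667°, lat 79.125°.
Cell spans 0.0833333° lon × 0.0416667° lat. Centre is SW corner plus half of each.
latitude 79.1458° N, longitude 12.2083° E.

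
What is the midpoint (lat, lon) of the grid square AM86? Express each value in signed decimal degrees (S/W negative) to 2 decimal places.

36.50, -163.00

Field A=0, M=12: +0·20° lon, +12·10° lat → SW at lon -180°, lat 30°.
Square 8, 6: +8·2° lon, +6·1° lat → SW at lon -164°, lat 36°.
Cell spans 2° lon × 1° lat. Centre is SW corner plus half of each.
latitude 36.50, longitude -163.00.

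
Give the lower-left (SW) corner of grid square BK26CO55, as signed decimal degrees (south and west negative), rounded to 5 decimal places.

Field B=1, K=10: +1·20° lon, +10·10° lat → SW at lon -160°, lat 10°.
Square 2, 6: +2·2° lon, +6·1° lat → SW at lon -156°, lat 16°.
Subsquare c=2, o=14: +2·0.0833333° lon, +14·0.0416667° lat → SW at lon -155.833°, lat 16.5833°.
Extended square 5, 5: +5·0.00833333° lon, +5·0.00416667° lat → SW at lon -155.792°, lat 16.6042°.
latitude 16.60417, longitude -155.79167.

16.60417, -155.79167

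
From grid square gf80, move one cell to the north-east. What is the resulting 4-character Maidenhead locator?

GF91

Longitude square 8; +1 → 9.
Latitude square 0; +1 → 1.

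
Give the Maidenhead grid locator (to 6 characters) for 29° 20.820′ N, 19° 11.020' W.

IL09ji

Add 180° to longitude and 90° to latitude: 160.8163, 119.3470.
Field: lon ⌊160.8163/20⌋ = 8 → I; lat ⌊119.3470/10⌋ = 11 → L.
Square: lon ⌊0.8163/2⌋ = 0; lat ⌊9.3470/1⌋ = 9.
Subsquare: lon ⌊0.8163/0.0833333⌋ = 9 → j; lat ⌊0.3470/0.0416667⌋ = 8 → i.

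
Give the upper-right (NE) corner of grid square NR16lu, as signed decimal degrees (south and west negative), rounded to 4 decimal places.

Field N=13, R=17: +13·20° lon, +17·10° lat → SW at lon 80°, lat 80°.
Square 1, 6: +1·2° lon, +6·1° lat → SW at lon 82°, lat 86°.
Subsquare l=11, u=20: +11·0.0833333° lon, +20·0.0416667° lat → SW at lon 82.9167°, lat 86.8333°.
Cell spans 0.0833333° lon × 0.0416667° lat. NE corner is SW corner plus one full cell.
latitude 86.8750, longitude 83.0000.

86.8750, 83.0000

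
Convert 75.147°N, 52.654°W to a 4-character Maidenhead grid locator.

GQ35

Add 180° to longitude and 90° to latitude: 127.35, 165.15.
Field (20°×10°, letters A–R): lon ⌊127.35/20⌋ = 6 → G; lat ⌊165.15/10⌋ = 16 → Q.
Square (2°×1°, digits 0–9): lon ⌊7.35/2⌋ = 3; lat ⌊5.15/1⌋ = 5.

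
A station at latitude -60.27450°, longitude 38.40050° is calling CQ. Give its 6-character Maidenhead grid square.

Shift to the Maidenhead origin (180°W, 90°S): lon 218.4005, lat 29.7255.
Field: 218.4005/20 → 10 → K, 29.7255/10 → 2 → C; chars KC.
Square: 18.4005/2 → 9, 9.7255/1 → 9; chars 99.
Subsquare: 0.4005/0.0833333 → 4 → e, 0.7255/0.0416667 → 17 → r; chars er.

KC99er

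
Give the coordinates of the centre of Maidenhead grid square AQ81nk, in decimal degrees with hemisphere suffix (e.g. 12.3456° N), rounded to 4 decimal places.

Field A=0, Q=16: +0·20° lon, +16·10° lat → SW at lon -180°, lat 70°.
Square 8, 1: +8·2° lon, +1·1° lat → SW at lon -164°, lat 71°.
Subsquare n=13, k=10: +13·0.0833333° lon, +10·0.0416667° lat → SW at lon -162.917°, lat 71.4167°.
Cell spans 0.0833333° lon × 0.0416667° lat. Centre is SW corner plus half of each.
latitude 71.4375° N, longitude 162.8750° W.

71.4375° N, 162.8750° W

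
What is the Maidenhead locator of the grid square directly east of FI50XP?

FI60ap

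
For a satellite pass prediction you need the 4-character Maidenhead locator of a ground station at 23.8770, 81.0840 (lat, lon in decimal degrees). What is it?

Add 180° to longitude and 90° to latitude: 261.08, 113.88.
Field (20°×10°, letters A–R): lon ⌊261.08/20⌋ = 13 → N; lat ⌊113.88/10⌋ = 11 → L.
Square (2°×1°, digits 0–9): lon ⌊1.08/2⌋ = 0; lat ⌊3.88/1⌋ = 3.

NL03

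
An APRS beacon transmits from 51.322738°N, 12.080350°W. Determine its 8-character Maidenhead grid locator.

IO31xh07

Offset from 180°W / 90°S: lon 167.91965°, lat 141.32274°.
Field: lon ⌊167.91965/20⌋ = 8 → I; lat ⌊141.32274/10⌋ = 14 → O.
Square: lon ⌊7.91965/2⌋ = 3; lat ⌊1.32274/1⌋ = 1.
Subsquare: lon ⌊1.91965/0.0833333⌋ = 23 → x; lat ⌊0.32274/0.0416667⌋ = 7 → h.
Extended square: lon ⌊0.00298/0.00833333⌋ = 0; lat ⌊0.03107/0.00416667⌋ = 7.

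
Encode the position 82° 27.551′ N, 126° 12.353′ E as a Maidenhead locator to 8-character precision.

PR32cl40

Offset from 180°W / 90°S: lon 306.20588°, lat 172.45918°.
Field: lon ⌊306.20588/20⌋ = 15 → P; lat ⌊172.45918/10⌋ = 17 → R.
Square: lon ⌊6.20588/2⌋ = 3; lat ⌊2.45918/1⌋ = 2.
Subsquare: lon ⌊0.20588/0.0833333⌋ = 2 → c; lat ⌊0.45918/0.0416667⌋ = 11 → l.
Extended square: lon ⌊0.03922/0.00833333⌋ = 4; lat ⌊0.00085/0.00416667⌋ = 0.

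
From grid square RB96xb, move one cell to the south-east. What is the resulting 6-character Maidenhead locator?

Longitude subsquare x = 23; +1 → 24, wraps to 0 = a, carry into square.
Longitude square 9; +1 → 10, wraps to 0, carry into field.
Longitude field R = 17; +1 → 18, wraps to 0 = A, wrapping around the antimeridian.
Latitude subsquare b = 1; −1 → 0 = a.

AB06aa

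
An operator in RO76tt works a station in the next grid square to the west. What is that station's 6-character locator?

Longitude subsquare t = 19; −1 → 18 = s.
The latitude characters are unchanged.

RO76st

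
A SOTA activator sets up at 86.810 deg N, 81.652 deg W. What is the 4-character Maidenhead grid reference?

Add 180° to longitude and 90° to latitude: 98.35, 176.81.
Field (20°×10°, letters A–R): lon ⌊98.35/20⌋ = 4 → E; lat ⌊176.81/10⌋ = 17 → R.
Square (2°×1°, digits 0–9): lon ⌊18.35/2⌋ = 9; lat ⌊6.81/1⌋ = 6.

ER96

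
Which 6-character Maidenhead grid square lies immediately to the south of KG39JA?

KG38jx

Latitude subsquare a = 0; −1 → -1, wraps to 23 = x, carry into square.
Latitude square 9; −1 → 8.
The longitude characters are unchanged.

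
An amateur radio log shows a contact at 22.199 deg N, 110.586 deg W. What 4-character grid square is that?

DL42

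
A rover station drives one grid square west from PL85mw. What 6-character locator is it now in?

Longitude subsquare m = 12; −1 → 11 = l.
The latitude characters are unchanged.

PL85lw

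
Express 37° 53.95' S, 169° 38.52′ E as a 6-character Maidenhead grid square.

Offset from 180°W / 90°S: lon 349.6420°, lat 52.1008°.
Field: lon ⌊349.6420/20⌋ = 17 → R; lat ⌊52.1008/10⌋ = 5 → F.
Square: lon ⌊9.6420/2⌋ = 4; lat ⌊2.1008/1⌋ = 2.
Subsquare: lon ⌊1.6420/0.0833333⌋ = 19 → t; lat ⌊0.1008/0.0416667⌋ = 2 → c.

RF42tc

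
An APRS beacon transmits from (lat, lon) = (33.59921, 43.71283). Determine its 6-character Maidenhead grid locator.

LM13uo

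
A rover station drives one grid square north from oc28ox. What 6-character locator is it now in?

OC29oa

Latitude subsquare x = 23; +1 → 24, wraps to 0 = a, carry into square.
Latitude square 8; +1 → 9.
The longitude characters are unchanged.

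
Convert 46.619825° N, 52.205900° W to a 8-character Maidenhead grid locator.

GN36vo58

Offset from 180°W / 90°S: lon 127.79410°, lat 136.61982°.
Field (20°×10°, letters A–R): 127.79410/20 → 6 → G, 136.61982/10 → 13 → N; chars GN.
Square (2°×1°, digits 0–9): 7.79410/2 → 3, 6.61982/1 → 6; chars 36.
Subsquare (5′×2.5′, letters a–x): 1.79410/0.0833333 → 21 → v, 0.61982/0.0416667 → 14 → o; chars vo.
Extended square (30″×15″, digits 0–9): 0.04410/0.00833333 → 5, 0.03649/0.00416667 → 8; chars 58.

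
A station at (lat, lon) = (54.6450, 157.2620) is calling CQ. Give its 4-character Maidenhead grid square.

QO84

Add 180° to longitude and 90° to latitude: 337.26, 144.65.
Field: 337.26/20 → 16 → Q, 144.65/10 → 14 → O; chars QO.
Square: 17.26/2 → 8, 4.65/1 → 4; chars 84.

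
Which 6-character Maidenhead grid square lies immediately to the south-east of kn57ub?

KN57va

Longitude subsquare u = 20; +1 → 21 = v.
Latitude subsquare b = 1; −1 → 0 = a.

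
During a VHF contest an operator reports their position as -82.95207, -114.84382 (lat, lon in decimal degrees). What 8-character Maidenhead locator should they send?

DA27nb81

Offset from 180°W / 90°S: lon 65.15618°, lat 7.04793°.
Field: 65.15618/20 → 3 → D, 7.04793/10 → 0 → A; chars DA.
Square: 5.15618/2 → 2, 7.04793/1 → 7; chars 27.
Subsquare: 1.15618/0.0833333 → 13 → n, 0.04793/0.0416667 → 1 → b; chars nb.
Extended square: 0.07285/0.00833333 → 8, 0.00626/0.00416667 → 1; chars 81.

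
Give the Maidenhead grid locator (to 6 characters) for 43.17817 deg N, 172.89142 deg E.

RN63ke

Shift to the Maidenhead origin (180°W, 90°S): lon 352.8914, lat 133.1782.
Field: lon ⌊352.8914/20⌋ = 17 → R; lat ⌊133.1782/10⌋ = 13 → N.
Square: lon ⌊12.8914/2⌋ = 6; lat ⌊3.1782/1⌋ = 3.
Subsquare: lon ⌊0.8914/0.0833333⌋ = 10 → k; lat ⌊0.1782/0.0416667⌋ = 4 → e.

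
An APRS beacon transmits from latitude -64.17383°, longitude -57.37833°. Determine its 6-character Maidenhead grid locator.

GC15ht

Offset from 180°W / 90°S: lon 122.6217°, lat 25.8262°.
Field: lon ⌊122.6217/20⌋ = 6 → G; lat ⌊25.8262/10⌋ = 2 → C.
Square: lon ⌊2.6217/2⌋ = 1; lat ⌊5.8262/1⌋ = 5.
Subsquare: lon ⌊0.6217/0.0833333⌋ = 7 → h; lat ⌊0.8262/0.0416667⌋ = 19 → t.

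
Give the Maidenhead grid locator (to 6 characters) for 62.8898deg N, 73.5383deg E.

MP62sv

Offset from 180°W / 90°S: lon 253.5383°, lat 152.8898°.
Field (20°×10°, letters A–R): lon ⌊253.5383/20⌋ = 12 → M; lat ⌊152.8898/10⌋ = 15 → P.
Square (2°×1°, digits 0–9): lon ⌊13.5383/2⌋ = 6; lat ⌊2.8898/1⌋ = 2.
Subsquare (5′×2.5′, letters a–x): lon ⌊1.5383/0.0833333⌋ = 18 → s; lat ⌊0.8898/0.0416667⌋ = 21 → v.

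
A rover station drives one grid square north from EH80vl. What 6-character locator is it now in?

EH80vm

Latitude subsquare l = 11; +1 → 12 = m.
The longitude characters are unchanged.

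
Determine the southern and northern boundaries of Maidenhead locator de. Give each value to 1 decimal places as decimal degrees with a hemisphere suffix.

50.0° S, 40.0° S

Field D=3, E=4: +3·20° lon, +4·10° lat → SW at lon -120°, lat -50°.
Cell spans 20° lon × 10° lat.
south 50.0° S, north 40.0° S.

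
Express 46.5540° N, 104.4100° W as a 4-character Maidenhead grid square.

DN76

Shift to the Maidenhead origin (180°W, 90°S): lon 75.59, lat 136.55.
Field: lon ⌊75.59/20⌋ = 3 → D; lat ⌊136.55/10⌋ = 13 → N.
Square: lon ⌊15.59/2⌋ = 7; lat ⌊6.55/1⌋ = 6.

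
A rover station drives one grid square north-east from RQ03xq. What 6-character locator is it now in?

RQ13ar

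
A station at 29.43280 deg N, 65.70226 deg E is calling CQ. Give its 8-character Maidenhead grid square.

ML29uk43

Add 180° to longitude and 90° to latitude: 245.70226, 119.43280.
Field: lon ⌊245.70226/20⌋ = 12 → M; lat ⌊119.43280/10⌋ = 11 → L.
Square: lon ⌊5.70226/2⌋ = 2; lat ⌊9.43280/1⌋ = 9.
Subsquare: lon ⌊1.70226/0.0833333⌋ = 20 → u; lat ⌊0.43280/0.0416667⌋ = 10 → k.
Extended square: lon ⌊0.03559/0.00833333⌋ = 4; lat ⌊0.01613/0.00416667⌋ = 3.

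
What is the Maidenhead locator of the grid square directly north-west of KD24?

KD15

Longitude square 2; −1 → 1.
Latitude square 4; +1 → 5.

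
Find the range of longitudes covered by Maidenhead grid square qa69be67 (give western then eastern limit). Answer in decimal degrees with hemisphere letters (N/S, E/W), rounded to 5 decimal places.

152.13333° E, 152.14167° E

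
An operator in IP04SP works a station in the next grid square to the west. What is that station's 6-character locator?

IP04rp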